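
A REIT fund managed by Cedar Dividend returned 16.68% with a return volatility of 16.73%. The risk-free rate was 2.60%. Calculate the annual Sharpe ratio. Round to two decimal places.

Sharpe = (Rp − Rf) / σp = (16.68% − 2.60%) / 16.73% = 14.08% / 16.73% = 0.8416

0.84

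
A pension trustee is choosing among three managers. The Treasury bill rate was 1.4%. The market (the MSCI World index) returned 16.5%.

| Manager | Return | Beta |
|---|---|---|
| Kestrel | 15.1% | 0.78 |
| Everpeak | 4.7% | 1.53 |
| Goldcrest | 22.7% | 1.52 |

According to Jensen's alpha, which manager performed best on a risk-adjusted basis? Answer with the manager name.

Kestrel: α = 15.1% − [1.4% + 0.78 × (16.5% − 1.4%)] = 1.922
Everpeak: α = 4.7% − [1.4% + 1.53 × (16.5% − 1.4%)] = -19.803
Goldcrest: α = 22.7% − [1.4% + 1.52 × (16.5% − 1.4%)] = -1.652
Highest: Kestrel (1.922).

Kestrel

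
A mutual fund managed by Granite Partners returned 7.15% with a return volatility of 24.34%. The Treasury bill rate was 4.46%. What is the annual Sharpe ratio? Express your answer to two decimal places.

Sharpe = (Rp − Rf) / σp = (7.15% − 4.46%) / 24.34% = 2.69% / 24.34% = 0.1105

0.11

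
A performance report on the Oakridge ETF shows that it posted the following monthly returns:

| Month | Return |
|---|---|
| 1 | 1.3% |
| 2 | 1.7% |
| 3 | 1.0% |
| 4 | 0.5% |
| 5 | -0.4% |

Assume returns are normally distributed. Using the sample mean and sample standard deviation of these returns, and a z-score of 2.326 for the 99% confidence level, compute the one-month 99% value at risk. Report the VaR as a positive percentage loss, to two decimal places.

1.07

Mean return r̄ = 4.10 / 5 = 0.8200%
Σ(r − r̄)² = (1.3 − 0.8200)² + (1.7 − 0.8200)² + … = 2.6280
σ = √[2.6280 / 4] = 0.8106%
VaR = −(r̄ − z·σ) = −(0.8200 − 2.326 × 0.8106) = −(-1.0655) = 1.0655%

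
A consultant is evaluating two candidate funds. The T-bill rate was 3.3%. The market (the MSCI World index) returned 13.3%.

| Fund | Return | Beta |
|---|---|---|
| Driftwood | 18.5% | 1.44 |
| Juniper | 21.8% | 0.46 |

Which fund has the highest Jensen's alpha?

Juniper

Driftwood: α = 18.5% − [3.3% + 1.44 × (13.3% − 3.3%)] = 0.800
Juniper: α = 21.8% − [3.3% + 0.46 × (13.3% − 3.3%)] = 13.900
Highest: Juniper (13.900).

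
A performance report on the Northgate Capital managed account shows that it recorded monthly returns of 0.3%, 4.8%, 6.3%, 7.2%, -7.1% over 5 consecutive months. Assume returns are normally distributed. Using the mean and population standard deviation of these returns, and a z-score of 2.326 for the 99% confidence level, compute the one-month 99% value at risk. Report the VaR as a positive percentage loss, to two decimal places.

r̄ = (0.3 + 4.8 + 6.3 + 7.2 − 7.1) / 5 = 11.50 / 5 = 2.3000%
Σ(r − r̄)² = (0.3 − 2.3000)² + (4.8 − 2.3000)² + (6.3 − 2.3000)² + … = 138.6200
σ = √[138.6200 / 5] = 5.2654%
VaR = −(r̄ − z·σ) = −(2.3000 − 2.326 × 5.2654) = −(-9.9473) = 9.9473%

9.95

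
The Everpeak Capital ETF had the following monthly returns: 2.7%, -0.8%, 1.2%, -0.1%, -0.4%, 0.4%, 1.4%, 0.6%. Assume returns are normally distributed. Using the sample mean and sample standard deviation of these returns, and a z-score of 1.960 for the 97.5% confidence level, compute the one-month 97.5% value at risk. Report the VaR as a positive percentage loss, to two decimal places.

r̄ = (2.7 − 0.8 + 1.2 − 0.1 − 0.4 + 0.4 + 1.4 + 0.6) / 8 = 0.6250%
Sample σ = √[Σ(r − r̄)² / 7] = √[8.8950 / 7] = √1.2707 = 1.1273%
VaR = −(r̄ − z·σ) = −(0.6250 − 1.960 × 1.1273) = −(-1.5845) = 1.5845%

1.58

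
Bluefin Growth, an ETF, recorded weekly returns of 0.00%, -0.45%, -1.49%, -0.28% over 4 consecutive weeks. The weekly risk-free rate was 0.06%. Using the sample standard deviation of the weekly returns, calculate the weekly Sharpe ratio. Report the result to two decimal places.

-0.95

μ = (0 − 0.45 − 1.49 − 0.28) / 4 = -0.5550%
Σ(r − μ)² = 1.2689; sample σ = √(1.2689/3) = 0.6504%
Sharpe = (μ − rf) / σ = (-0.5550 − 0.06) / 0.6504 = -0.6150 / 0.6504 = -0.9456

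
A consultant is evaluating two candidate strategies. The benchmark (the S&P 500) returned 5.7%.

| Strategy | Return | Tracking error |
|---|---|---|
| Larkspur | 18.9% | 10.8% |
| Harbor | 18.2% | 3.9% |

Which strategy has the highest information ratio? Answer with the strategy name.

Harbor

Larkspur: IR = (18.9% − 5.7%) / 10.8% = 1.222
Harbor: IR = (18.2% − 5.7%) / 3.9% = 3.205
Highest: Harbor (3.205).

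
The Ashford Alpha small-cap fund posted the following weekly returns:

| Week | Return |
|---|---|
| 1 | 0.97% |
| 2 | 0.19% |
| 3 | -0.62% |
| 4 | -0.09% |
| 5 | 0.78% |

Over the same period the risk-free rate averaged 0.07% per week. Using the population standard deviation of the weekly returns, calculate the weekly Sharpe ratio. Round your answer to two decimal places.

0.30

r̄ = (0.97 + 0.19 − 0.62 − 0.09 + 0.78) / 5 = 1.230 / 5 = 0.2460%
Σ(r − r̄)² = (0.97 − 0.2460)² + (0.19 − 0.2460)² + … = 1.6753
population σ = √(1.6753 / 5) = √0.3351 = 0.5789%
Sharpe = (r̄ − rf) / σ = (0.2460 − 0.07) / 0.5789 = 0.1760 / 0.5789 = 0.3040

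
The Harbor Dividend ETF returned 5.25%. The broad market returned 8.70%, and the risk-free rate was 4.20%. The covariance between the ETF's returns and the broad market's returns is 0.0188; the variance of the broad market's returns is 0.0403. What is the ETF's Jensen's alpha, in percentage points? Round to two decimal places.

β = Cov / Var = 0.0188 / 0.0403 = 0.4665
E[R] = Rf + β(Rm − Rf) = 4.20% + 0.4665 × (8.70% − 4.20%) = 6.2993%
α = Rp − E[R] = 5.25% − 6.2993% = -1.0493

-1.05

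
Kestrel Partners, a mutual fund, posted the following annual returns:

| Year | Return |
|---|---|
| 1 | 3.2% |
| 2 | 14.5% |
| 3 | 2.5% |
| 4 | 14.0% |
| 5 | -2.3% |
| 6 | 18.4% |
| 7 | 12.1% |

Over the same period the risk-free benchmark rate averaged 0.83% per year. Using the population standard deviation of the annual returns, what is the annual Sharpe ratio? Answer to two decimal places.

μ = (3.2 + 14.5 + 2.5 + 14 − 2.3 + 18.4 + 12.1) / 7 = 8.9143%
Σ(r − μ)² = (3.2 − 8.9143)² + (14.5 − 8.9143)² + … = 356.7486
σ = √[356.7486 / 7] = 7.1389%
Sharpe = (μ − rf) / σ = (8.9143 − 0.83) / 7.1389 = 8.0843 / 7.1389 = 1.1324

1.13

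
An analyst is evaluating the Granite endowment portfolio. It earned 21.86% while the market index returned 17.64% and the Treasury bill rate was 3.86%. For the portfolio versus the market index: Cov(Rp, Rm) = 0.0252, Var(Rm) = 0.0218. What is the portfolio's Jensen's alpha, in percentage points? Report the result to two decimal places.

β = Cov / Var = 0.0252 / 0.0218 = 1.1560
E[R] = Rf + β(Rm − Rf) = 3.86% + 1.1560 × (17.64% − 3.86%) = 19.7897%
α = Rp − E[R] = 21.86% − 19.7897% = 2.0703

2.07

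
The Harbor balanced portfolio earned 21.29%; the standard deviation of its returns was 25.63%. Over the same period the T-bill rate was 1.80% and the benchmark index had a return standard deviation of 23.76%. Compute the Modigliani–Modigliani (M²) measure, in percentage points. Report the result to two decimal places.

19.87

Sharpe = (Rp − Rf) / σp = (21.29% − 1.80%) / 25.63% = 0.7604
M² = Rf + Sharpe × σm = 1.80% + 0.7604 × 23.76% = 19.8671%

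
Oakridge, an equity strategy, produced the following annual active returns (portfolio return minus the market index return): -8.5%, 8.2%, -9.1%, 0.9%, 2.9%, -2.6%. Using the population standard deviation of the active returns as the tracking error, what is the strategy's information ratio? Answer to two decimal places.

-0.22

Mean return r̄ = -8.20 / 6 = -1.3667%
Population σ = √[Σ(r − r̄)² / 6] = √[227.0733 / 6] = √37.8456 = 6.1519%
IR = r̄ / tracking error = -1.3667 / 6.1519 = -0.2222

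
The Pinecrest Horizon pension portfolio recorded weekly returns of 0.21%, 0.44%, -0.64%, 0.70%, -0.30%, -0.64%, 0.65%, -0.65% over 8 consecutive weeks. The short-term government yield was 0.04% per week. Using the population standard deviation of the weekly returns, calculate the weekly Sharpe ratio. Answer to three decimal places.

r̄ = (0.21 + 0.44 − 0.64 + 0.7 − 0.3 − 0.64 + 0.65 − 0.65) / 8 = -0.230 / 8 = -0.0288%
Σ(r − r̄)² = (0.21 − (-0.0288))² + (0.44 − (-0.0288))² + … = 2.4753
σ = √[2.4753 / 8] = 0.5562%
Sharpe = (r̄ − rf) / σ = (-0.0288 − 0.04) / 0.5562 = -0.0688 / 0.5562 = -0.1237

-0.124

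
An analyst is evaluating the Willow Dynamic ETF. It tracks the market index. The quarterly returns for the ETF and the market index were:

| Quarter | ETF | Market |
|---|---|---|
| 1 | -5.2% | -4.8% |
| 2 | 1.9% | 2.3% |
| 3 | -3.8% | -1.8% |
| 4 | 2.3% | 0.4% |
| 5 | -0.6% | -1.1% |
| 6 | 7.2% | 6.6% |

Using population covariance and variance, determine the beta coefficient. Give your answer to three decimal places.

r̄p = 0.3000%,  r̄m = 0.2667%
Cov = Σ(rp − r̄p)(rm − r̄m) / 6 = 14.1317
Var(rm) = Σ(rm − r̄m)² / 6 = 12.6789
β = Cov / Var = 14.1317 / 12.6789 = 1.1146

1.115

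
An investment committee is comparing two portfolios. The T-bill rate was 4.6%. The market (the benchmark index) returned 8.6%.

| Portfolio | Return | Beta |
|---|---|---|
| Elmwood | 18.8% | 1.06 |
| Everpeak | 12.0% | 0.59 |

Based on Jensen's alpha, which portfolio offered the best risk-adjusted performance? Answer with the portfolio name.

Elmwood: α = 18.8% − [4.6% + 1.06 × (8.6% − 4.6%)] = 9.960
Everpeak: α = 12.0% − [4.6% + 0.59 × (8.6% − 4.6%)] = 5.040
Highest: Elmwood (9.960).

Elmwood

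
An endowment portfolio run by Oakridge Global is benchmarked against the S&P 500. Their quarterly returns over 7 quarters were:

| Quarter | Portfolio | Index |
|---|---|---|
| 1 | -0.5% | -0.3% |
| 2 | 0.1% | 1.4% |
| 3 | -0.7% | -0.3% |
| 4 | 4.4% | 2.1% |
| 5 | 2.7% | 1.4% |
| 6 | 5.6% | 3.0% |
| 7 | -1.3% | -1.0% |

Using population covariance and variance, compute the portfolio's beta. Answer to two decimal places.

1.74

r̄p = 1.4714%,  r̄m = 0.9000%
Cov = Σ(rp − r̄p)(rm − r̄m) / 7 = 3.1929
Var(rm) = Σ(rm − r̄m)² / 7 = 1.8343
β = Cov / Var = 3.1929 / 1.8343 = 1.7407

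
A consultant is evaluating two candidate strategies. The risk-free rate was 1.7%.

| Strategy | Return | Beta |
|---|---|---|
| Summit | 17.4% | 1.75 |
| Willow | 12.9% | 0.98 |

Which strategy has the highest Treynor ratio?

Willow

Summit: Treynor = (17.4% − 1.7%) / 1.75 = 8.971
Willow: Treynor = (12.9% − 1.7%) / 0.98 = 11.429
Highest: Willow (11.429).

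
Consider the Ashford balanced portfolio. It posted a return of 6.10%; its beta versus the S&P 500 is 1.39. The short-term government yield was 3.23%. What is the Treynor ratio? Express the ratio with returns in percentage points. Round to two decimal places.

2.06

Treynor = (Rp − Rf) / β = (6.10% − 3.23%) / 1.39 = 2.87 / 1.39 = 2.0647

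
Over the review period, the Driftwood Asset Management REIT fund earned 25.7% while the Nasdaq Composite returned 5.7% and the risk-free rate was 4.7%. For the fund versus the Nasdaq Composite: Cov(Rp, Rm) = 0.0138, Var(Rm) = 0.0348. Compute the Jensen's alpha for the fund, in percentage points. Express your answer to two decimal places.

20.60

β = Cov / Var = 0.0138 / 0.0348 = 0.3966
E[R] = Rf + β(Rm − Rf) = 4.7% + 0.3966 × (5.7% − 4.7%) = 5.0966%
α = Rp − E[R] = 25.7% − 5.0966% = 20.6034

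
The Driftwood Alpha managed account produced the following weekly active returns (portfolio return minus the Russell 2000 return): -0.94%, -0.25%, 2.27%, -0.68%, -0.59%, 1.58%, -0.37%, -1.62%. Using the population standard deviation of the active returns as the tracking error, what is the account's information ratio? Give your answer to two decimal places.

-0.06

μ = (-0.94 − 0.25 + 2.27 − 0.68 − 0.59 + 1.58 − 0.37 − 1.62) / 8 = -0.600 / 8 = -0.0750%
Σ(r − μ)² = (-0.94 − (-0.0750))² + (-0.25 − (-0.0750))² + (2.27 − (-0.0750))² + … = 12.1222
σ = √[12.1222 / 8] = 1.2310%
IR = μ / tracking error = -0.0750 / 1.2310 = -0.0609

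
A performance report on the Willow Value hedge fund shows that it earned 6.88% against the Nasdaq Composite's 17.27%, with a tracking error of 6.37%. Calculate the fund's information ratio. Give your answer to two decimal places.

-1.63

IR = (Rp − Rb) / TE = (6.88% − 17.27%) / 6.37% = -10.39% / 6.37% = -1.6311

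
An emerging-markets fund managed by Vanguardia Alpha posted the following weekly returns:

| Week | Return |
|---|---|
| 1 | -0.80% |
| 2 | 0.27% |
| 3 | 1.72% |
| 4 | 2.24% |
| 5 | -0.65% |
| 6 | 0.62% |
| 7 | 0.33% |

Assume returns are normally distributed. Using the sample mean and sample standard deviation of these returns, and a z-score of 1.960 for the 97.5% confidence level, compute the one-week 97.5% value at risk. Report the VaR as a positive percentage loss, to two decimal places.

1.68

r̄ = (-0.8 + 0.27 + 1.72 + 2.24 − 0.65 + 0.62 + 0.33) / 7 = 0.5329%
Σ(r − r̄)² = (-0.8 − 0.5329)² + (0.27 − 0.5329)² + (1.72 − 0.5329)² + … = 7.6171
σ = √[7.6171 / 6] = 1.1267%
VaR = −(r̄ − z·σ) = −(0.5329 − 1.960 × 1.1267) = −(-1.6754) = 1.6754%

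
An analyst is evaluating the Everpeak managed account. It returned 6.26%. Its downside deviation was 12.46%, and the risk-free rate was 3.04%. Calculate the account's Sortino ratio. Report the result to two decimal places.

0.26

Sortino = (Rp − Rf) / σd = (6.26% − 3.04%) / 12.46% = 3.22% / 12.46% = 0.2584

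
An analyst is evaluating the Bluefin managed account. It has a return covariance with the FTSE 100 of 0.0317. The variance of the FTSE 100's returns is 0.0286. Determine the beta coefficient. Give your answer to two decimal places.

β = Cov(Rp, Rm) / Var(Rm) = 0.0317 / 0.0286 = 1.1084

1.11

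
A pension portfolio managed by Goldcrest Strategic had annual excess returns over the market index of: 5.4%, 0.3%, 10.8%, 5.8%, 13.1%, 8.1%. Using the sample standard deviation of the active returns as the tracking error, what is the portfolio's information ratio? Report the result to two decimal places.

μ = (5.4 + 0.3 + 10.8 + 5.8 + 13.1 + 8.1) / 6 = 7.2500%
Σ(r − μ)² = (5.4 − 7.2500)² + (0.3 − 7.2500)² + … = 101.3750
σ = √[101.3750 / 5] = 4.5028%
IR = μ / tracking error = 7.2500 / 4.5028 = 1.6101

1.61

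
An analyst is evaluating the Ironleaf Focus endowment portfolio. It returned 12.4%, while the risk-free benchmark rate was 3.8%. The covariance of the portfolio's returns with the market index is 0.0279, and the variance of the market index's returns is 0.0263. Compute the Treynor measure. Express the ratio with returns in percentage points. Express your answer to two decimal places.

β = Cov / Var = 0.0279 / 0.0263 = 1.0608
Treynor = (Rp − Rf) / β = (12.4% − 3.8%) / 1.0608 = 8.60 / 1.0608 = 8.1071

8.11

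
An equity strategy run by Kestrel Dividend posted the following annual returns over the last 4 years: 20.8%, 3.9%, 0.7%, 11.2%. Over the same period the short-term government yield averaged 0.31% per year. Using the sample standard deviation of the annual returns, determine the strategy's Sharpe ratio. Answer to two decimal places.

0.99

r̄ = (20.8 + 3.9 + 0.7 + 11.2) / 4 = 9.1500%
Sample std dev = √[238.8900 / 3] = 8.9236%
Sharpe = (r̄ − rf) / σ = (9.1500 − 0.31) / 8.9236 = 8.8400 / 8.9236 = 0.9906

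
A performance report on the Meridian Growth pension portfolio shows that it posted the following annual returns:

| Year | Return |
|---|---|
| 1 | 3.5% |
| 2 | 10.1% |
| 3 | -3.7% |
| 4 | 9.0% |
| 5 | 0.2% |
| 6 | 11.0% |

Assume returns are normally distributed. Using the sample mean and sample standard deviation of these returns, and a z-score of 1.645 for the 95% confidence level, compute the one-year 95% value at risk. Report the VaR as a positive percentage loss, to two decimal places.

r̄ = (3.5 + 10.1 − 3.7 + 9 + 0.2 + 11) / 6 = 5.0167%
Sample σ = √[Σ(r − r̄)² / 5] = √[178.9883 / 5] = √35.7977 = 5.9831%
VaR = −(r̄ − z·σ) = −(5.0167 − 1.645 × 5.9831) = −(-4.8255) = 4.8255%

4.83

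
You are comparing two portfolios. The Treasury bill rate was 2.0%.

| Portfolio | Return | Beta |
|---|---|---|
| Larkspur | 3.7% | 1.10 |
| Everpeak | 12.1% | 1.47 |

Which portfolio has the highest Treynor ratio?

Everpeak

Larkspur: Treynor = (3.7% − 2.0%) / 1.10 = 1.545
Everpeak: Treynor = (12.1% − 2.0%) / 1.47 = 6.871
Highest: Everpeak (6.871).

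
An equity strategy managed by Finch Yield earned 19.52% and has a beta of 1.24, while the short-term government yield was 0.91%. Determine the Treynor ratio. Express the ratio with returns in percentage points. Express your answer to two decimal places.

15.01

Treynor = (Rp − Rf) / β = (19.52% − 0.91%) / 1.24 = 18.61 / 1.24 = 15.0081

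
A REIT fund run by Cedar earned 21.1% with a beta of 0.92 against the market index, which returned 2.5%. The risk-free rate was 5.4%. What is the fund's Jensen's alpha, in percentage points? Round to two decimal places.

CAPM expected return = Rf + β(Rm − Rf) = 5.4% + 0.92 × (2.5% − 5.4%) = 5.4 + 0.92 × -2.90 = 2.7320%
Jensen's α = Rp − E[R] = 21.1% − 2.7320% = 18.3680

18.37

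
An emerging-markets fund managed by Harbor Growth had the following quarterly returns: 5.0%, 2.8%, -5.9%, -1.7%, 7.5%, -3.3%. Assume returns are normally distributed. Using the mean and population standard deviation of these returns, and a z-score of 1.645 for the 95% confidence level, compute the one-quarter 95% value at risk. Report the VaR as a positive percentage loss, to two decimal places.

7.05

Mean return r̄ = 4.40 / 6 = 0.7333%
Σ(r − r̄)² = (5 − 0.7333)² + (2.8 − 0.7333)² + (-5.9 − 0.7333)² + … = 134.4533
population σ = √(134.4533 / 6) = √22.4089 = 4.7338%
VaR = −(r̄ − z·σ) = −(0.7333 − 1.645 × 4.7338) = −(-7.0538) = 7.0538%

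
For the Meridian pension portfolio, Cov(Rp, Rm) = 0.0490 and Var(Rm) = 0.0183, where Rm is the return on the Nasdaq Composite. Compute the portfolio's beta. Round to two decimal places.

β = Cov(Rp, Rm) / Var(Rm) = 0.0490 / 0.0183 = 2.6776

2.68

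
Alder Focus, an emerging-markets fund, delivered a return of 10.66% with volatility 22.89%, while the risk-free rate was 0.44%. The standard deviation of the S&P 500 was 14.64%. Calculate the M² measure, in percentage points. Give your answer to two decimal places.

Sharpe = (Rp − Rf) / σp = (10.66% − 0.44%) / 22.89% = 0.4465
M² = Rf + Sharpe × σm = 0.44% + 0.4465 × 14.64% = 6.9768%

6.98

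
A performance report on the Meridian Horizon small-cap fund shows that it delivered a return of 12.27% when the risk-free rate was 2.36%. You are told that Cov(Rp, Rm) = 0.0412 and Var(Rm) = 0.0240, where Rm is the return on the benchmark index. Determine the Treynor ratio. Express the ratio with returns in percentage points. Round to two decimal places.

β = Cov / Var = 0.0412 / 0.0240 = 1.7167
Treynor = (Rp − Rf) / β = (12.27% − 2.36%) / 1.7167 = 9.91 / 1.7167 = 5.7727

5.77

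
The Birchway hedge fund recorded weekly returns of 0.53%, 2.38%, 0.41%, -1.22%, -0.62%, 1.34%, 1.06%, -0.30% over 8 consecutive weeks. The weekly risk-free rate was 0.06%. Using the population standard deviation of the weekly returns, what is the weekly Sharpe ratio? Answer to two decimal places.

r̄ = (0.53 + 2.38 + 0.41 − 1.22 − 0.62 + 1.34 + 1.06 − 0.3) / 8 = 0.4475%
Population σ = √[Σ(r − r̄)² / 8] = √[9.3934 / 8] = √1.1742 = 1.0836%
Sharpe = (r̄ − rf) / σ = (0.4475 − 0.06) / 1.0836 = 0.3875 / 1.0836 = 0.3576

0.36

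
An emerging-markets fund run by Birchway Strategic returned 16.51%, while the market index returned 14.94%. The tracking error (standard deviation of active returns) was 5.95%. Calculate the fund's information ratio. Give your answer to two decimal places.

0.26

IR = (Rp − Rb) / TE = (16.51% − 14.94%) / 5.95% = 1.57% / 5.95% = 0.2639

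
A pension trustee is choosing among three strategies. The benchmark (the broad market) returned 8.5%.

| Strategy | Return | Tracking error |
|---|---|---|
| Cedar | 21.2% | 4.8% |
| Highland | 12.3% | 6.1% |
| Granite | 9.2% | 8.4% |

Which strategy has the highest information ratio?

Cedar

Cedar: IR = (21.2% − 8.5%) / 4.8% = 2.646
Highland: IR = (12.3% − 8.5%) / 6.1% = 0.623
Granite: IR = (9.2% − 8.5%) / 8.4% = 0.083
Highest: Cedar (2.646).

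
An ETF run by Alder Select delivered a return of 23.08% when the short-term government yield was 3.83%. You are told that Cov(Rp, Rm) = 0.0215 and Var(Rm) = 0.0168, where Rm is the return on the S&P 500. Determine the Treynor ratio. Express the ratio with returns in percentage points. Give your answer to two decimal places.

β = Cov / Var = 0.0215 / 0.0168 = 1.2798
Treynor = (Rp − Rf) / β = (23.08% − 3.83%) / 1.2798 = 19.25 / 1.2798 = 15.0414

15.04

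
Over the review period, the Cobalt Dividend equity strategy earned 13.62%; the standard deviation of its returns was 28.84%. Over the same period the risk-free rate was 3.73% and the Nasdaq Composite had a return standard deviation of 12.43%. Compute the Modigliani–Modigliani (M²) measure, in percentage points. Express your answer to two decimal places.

Sharpe = (Rp − Rf) / σp = (13.62% − 3.73%) / 28.84% = 0.3429
M² = Rf + Sharpe × σm = 3.73% + 0.3429 × 12.43% = 7.9922%

7.99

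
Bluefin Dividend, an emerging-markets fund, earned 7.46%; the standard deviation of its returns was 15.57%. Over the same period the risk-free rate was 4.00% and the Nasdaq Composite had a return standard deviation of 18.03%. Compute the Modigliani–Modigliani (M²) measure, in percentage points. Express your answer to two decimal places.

Sharpe = (Rp − Rf) / σp = (7.46% − 4.00%) / 15.57% = 0.2222
M² = Rf + Sharpe × σm = 4.00% + 0.2222 × 18.03% = 8.0063%

8.01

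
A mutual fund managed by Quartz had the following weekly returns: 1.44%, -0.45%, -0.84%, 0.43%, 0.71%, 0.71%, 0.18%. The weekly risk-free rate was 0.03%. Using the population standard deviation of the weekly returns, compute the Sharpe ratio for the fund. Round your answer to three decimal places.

0.396

Mean return μ = 2.180 / 7 = 0.3114%
Σ(r − μ)² = (1.44 − 0.3114)² + (-0.45 − 0.3114)² + … = 3.5283
σ = √[3.5283 / 7] = 0.7100%
Sharpe = (μ − rf) / σ = (0.3114 − 0.03) / 0.7100 = 0.2814 / 0.7100 = 0.3963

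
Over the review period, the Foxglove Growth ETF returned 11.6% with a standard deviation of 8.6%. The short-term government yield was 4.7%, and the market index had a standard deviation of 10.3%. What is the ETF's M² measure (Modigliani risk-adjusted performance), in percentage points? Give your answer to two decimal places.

12.96

Sharpe = (Rp − Rf) / σp = (11.6% − 4.7%) / 8.6% = 0.8023
M² = Rf + Sharpe × σm = 4.7% + 0.8023 × 10.3% = 12.9637%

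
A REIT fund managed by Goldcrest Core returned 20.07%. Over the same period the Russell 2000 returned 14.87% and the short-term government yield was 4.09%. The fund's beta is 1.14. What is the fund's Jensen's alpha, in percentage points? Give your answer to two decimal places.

3.69

CAPM expected return = Rf + β(Rm − Rf) = 4.09% + 1.14 × (14.87% − 4.09%) = 4.09 + 1.14 × 10.78 = 16.3792%
Jensen's α = Rp − E[R] = 20.07% − 16.3792% = 3.6908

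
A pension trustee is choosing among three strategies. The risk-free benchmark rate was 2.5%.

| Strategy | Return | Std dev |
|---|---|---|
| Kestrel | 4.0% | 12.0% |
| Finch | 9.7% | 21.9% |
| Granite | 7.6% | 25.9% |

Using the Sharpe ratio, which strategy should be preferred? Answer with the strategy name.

Kestrel: Sharpe ratio = (4.0% − 2.5%) / 12.0% = 0.125
Finch: Sharpe ratio = (9.7% − 2.5%) / 21.9% = 0.329
Granite: Sharpe ratio = (7.6% − 2.5%) / 25.9% = 0.197
Highest: Finch (0.329).

Finch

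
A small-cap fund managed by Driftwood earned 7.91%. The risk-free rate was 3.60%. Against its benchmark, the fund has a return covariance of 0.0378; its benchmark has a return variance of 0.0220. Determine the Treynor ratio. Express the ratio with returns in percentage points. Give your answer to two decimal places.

β = Cov / Var = 0.0378 / 0.0220 = 1.7182
Treynor = (Rp − Rf) / β = (7.91% − 3.60%) / 1.7182 = 4.31 / 1.7182 = 2.5084

2.51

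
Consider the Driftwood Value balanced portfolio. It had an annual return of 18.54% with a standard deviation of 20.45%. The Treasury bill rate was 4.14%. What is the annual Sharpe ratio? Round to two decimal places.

0.70

Sharpe = (Rp − Rf) / σp = (18.54% − 4.14%) / 20.45% = 14.40% / 20.45% = 0.7042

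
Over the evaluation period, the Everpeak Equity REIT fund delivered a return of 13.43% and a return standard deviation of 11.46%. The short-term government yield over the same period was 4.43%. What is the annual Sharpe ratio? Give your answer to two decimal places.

Sharpe = (Rp − Rf) / σp = (13.43% − 4.43%) / 11.46% = 9.00% / 11.46% = 0.7853

0.79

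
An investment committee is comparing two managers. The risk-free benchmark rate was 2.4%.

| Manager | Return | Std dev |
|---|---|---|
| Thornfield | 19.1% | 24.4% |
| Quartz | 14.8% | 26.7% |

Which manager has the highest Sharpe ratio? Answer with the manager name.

Thornfield: Sharpe ratio = (19.1% − 2.4%) / 24.4% = 0.684
Quartz: Sharpe ratio = (14.8% − 2.4%) / 26.7% = 0.464
Highest: Thornfield (0.684).

Thornfield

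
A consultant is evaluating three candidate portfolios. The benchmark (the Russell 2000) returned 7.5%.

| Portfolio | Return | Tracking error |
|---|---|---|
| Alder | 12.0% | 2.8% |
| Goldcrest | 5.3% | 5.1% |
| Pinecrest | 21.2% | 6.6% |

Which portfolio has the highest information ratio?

Alder: IR = (12.0% − 7.5%) / 2.8% = 1.607
Goldcrest: IR = (5.3% − 7.5%) / 5.1% = -0.431
Pinecrest: IR = (21.2% − 7.5%) / 6.6% = 2.076
Highest: Pinecrest (2.076).

Pinecrest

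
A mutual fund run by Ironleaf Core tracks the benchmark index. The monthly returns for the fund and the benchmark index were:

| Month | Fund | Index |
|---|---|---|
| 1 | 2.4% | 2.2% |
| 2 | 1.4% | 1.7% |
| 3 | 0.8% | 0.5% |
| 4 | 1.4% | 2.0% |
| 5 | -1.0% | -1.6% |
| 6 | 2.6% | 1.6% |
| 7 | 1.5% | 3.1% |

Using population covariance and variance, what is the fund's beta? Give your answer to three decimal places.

0.646

r̄p = 1.3000%,  r̄m = 1.3571%
Cov = Σ(rp − r̄p)(rm − r̄m) / 7 = 1.2743
Var(rm) = Σ(rm − r̄m)² / 7 = 1.9739
β = Cov / Var = 1.2743 / 1.9739 = 0.6456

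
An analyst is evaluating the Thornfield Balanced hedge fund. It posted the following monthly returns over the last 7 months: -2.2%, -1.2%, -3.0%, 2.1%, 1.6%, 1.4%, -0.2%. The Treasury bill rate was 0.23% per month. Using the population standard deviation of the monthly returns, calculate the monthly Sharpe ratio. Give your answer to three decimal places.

r̄ = (-2.2 − 1.2 − 3 + 2.1 + 1.6 + 1.4 − 0.2) / 7 = -0.2143%
Σ(r − r̄)² = 23.9286; population σ = √(23.9286/7) = 1.8489%
Sharpe = (r̄ − rf) / σ = (-0.2143 − 0.23) / 1.8489 = -0.4443 / 1.8489 = -0.2403

-0.240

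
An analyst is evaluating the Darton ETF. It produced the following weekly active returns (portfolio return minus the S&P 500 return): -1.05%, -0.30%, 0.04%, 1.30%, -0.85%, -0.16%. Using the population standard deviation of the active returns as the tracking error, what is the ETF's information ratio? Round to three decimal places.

μ = (-1.05 − 0.3 + 0.04 + 1.3 − 0.85 − 0.16) / 6 = -0.1700%
Σ(r − μ)² = (-1.05 − (-0.1700))² + (-0.3 − (-0.1700))² + … = 3.4588
σ = √[3.4588 / 6] = 0.7593%
IR = μ / tracking error = -0.1700 / 0.7593 = -0.2239

-0.224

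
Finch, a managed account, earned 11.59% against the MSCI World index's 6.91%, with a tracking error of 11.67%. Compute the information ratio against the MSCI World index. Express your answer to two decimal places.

0.40

IR = (Rp − Rb) / TE = (11.59% − 6.91%) / 11.67% = 4.68% / 11.67% = 0.4010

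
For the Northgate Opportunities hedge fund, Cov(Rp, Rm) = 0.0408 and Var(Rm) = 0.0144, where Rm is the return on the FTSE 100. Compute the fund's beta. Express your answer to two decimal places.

β = Cov(Rp, Rm) / Var(Rm) = 0.0408 / 0.0144 = 2.8333

2.83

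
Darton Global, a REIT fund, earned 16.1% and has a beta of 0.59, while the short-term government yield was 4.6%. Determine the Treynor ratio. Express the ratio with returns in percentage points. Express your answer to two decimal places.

Treynor = (Rp − Rf) / β = (16.1% − 4.6%) / 0.59 = 11.50 / 0.59 = 19.4915

19.49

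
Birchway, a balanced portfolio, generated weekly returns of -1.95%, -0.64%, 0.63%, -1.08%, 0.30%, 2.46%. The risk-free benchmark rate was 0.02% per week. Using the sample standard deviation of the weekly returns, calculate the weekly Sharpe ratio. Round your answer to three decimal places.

-0.043

μ = (-1.95 − 0.64 + 0.63 − 1.08 + 0.3 + 2.46) / 6 = -0.0467%
Sample σ = √[Σ(r − μ)² / 5] = √[11.9039 / 5] = √2.3808 = 1.5430%
Sharpe = (μ − rf) / σ = (-0.0467 − 0.02) / 1.5430 = -0.0667 / 1.5430 = -0.0432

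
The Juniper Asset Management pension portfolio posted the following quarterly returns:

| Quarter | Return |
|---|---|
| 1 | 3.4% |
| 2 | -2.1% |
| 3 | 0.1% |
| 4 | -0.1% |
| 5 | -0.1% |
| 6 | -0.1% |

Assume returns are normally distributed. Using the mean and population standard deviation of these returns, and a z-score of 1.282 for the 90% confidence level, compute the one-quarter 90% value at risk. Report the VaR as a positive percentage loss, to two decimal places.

Mean return r̄ = 1.10 / 6 = 0.1833%
Σ(r − r̄)² = 15.8083; population σ = √(15.8083/6) = 1.6232%
VaR = −(r̄ − z·σ) = −(0.1833 − 1.282 × 1.6232) = −(-1.8976) = 1.8976%

1.90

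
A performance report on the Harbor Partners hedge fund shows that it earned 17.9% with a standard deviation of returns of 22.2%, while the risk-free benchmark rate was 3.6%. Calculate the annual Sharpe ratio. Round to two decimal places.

Sharpe = (Rp − Rf) / σp = (17.9% − 3.6%) / 22.2% = 14.30% / 22.2% = 0.6441

0.64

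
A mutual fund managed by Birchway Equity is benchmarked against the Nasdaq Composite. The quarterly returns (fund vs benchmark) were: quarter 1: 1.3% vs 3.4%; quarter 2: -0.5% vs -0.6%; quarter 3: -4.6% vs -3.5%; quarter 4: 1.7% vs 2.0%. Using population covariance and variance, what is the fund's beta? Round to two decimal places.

r̄p = -0.5250%,  r̄m = 0.3250%
Cov = Σ(rp − r̄p)(rm − r̄m) / 4 = 6.2256
Var(rm) = Σ(rm − r̄m)² / 4 = 6.9369
β = Cov / Var = 6.2256 / 6.9369 = 0.8975

0.90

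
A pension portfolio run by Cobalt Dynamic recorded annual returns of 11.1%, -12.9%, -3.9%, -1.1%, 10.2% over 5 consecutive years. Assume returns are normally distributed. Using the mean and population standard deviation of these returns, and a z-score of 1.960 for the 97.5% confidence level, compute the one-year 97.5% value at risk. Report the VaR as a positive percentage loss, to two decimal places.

17.02

Mean return r̄ = 3.40 / 5 = 0.6800%
Population std dev = √[407.7680 / 5] = 9.0307%
VaR = −(r̄ − z·σ) = −(0.6800 − 1.960 × 9.0307) = −(-17.0202) = 17.0202%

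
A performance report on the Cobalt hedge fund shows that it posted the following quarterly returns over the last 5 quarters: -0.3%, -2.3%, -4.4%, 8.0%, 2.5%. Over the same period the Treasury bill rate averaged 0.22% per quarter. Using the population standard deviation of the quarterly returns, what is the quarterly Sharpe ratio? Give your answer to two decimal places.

0.11

μ = (-0.3 − 2.3 − 4.4 + 8 + 2.5) / 5 = 3.50 / 5 = 0.7000%
Population std dev = √[92.5400 / 5] = 4.3021%
Sharpe = (μ − rf) / σ = (0.7000 − 0.22) / 4.3021 = 0.4800 / 4.3021 = 0.1116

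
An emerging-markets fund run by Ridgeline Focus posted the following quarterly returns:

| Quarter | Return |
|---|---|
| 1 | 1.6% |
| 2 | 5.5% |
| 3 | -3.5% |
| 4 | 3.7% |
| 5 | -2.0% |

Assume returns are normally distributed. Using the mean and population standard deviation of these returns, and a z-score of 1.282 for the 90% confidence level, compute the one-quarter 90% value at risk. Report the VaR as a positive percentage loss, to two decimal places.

3.27

r̄ = (1.6 + 5.5 − 3.5 + 3.7 − 2) / 5 = 1.0600%
Σ(r − r̄)² = 57.1320; population σ = √(57.1320/5) = 3.3803%
VaR = −(r̄ − z·σ) = −(1.0600 − 1.282 × 3.3803) = −(-3.2735) = 3.2735%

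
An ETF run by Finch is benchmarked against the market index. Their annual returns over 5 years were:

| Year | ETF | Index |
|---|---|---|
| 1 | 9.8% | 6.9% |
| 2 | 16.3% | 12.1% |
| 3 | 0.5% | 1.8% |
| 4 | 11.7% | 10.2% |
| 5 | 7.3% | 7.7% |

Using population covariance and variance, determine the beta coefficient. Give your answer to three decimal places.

r̄p = 9.1200%,  r̄m = 7.7400%
Cov = Σ(rp − r̄p)(rm − r̄m) / 5 = 17.6712
Var(rm) = Σ(rm − r̄m)² / 5 = 12.2104
β = Cov / Var = 17.6712 / 12.2104 = 1.4472

1.447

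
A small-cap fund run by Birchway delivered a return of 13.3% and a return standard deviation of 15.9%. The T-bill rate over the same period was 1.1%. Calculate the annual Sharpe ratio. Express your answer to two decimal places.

Sharpe = (Rp − Rf) / σp = (13.3% − 1.1%) / 15.9% = 12.20% / 15.9% = 0.7673

0.77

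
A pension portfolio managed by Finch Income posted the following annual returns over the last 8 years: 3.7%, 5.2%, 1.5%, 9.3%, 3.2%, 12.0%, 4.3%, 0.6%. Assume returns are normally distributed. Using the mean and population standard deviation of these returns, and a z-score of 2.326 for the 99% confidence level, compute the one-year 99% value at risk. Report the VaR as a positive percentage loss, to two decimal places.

3.43

μ = (3.7 + 5.2 + 1.5 + 9.3 + 3.2 + 12 + 4.3 + 0.6) / 8 = 4.9750%
Population std dev = √[104.5550 / 8] = 3.6152%
VaR = −(μ − z·σ) = −(4.9750 − 2.326 × 3.6152) = −(-3.4340) = 3.4340%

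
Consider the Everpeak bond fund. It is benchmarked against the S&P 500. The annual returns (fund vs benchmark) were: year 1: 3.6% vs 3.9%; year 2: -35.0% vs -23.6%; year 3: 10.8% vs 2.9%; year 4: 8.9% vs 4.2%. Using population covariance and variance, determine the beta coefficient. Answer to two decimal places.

r̄p = -2.9250%,  r̄m = -3.1500%
Cov = Σ(rp − r̄p)(rm − r̄m) / 4 = 217.9713
Var(rm) = Σ(rm − r̄m)² / 4 = 139.6325
β = Cov / Var = 217.9713 / 139.6325 = 1.5610

1.56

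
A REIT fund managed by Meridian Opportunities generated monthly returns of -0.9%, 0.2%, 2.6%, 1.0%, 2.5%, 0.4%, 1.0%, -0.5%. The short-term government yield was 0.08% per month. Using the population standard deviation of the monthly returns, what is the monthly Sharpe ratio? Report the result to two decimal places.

Mean return μ = 6.30 / 8 = 0.7875%
Σ(r − μ)² = (-0.9 − 0.7875)² + (0.2 − 0.7875)² + (2.6 − 0.7875)² + … = 11.3088
σ = √[11.3088 / 8] = 1.1889%
Sharpe = (μ − rf) / σ = (0.7875 − 0.08) / 1.1889 = 0.7075 / 1.1889 = 0.5951

0.60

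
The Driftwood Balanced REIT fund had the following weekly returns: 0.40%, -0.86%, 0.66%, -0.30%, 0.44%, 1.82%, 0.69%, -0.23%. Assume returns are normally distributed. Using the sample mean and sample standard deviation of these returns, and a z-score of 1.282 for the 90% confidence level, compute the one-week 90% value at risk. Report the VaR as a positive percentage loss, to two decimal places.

0.71

μ = (0.4 − 0.86 + 0.66 − 0.3 + 0.44 + 1.82 + 0.69 − 0.23) / 8 = 2.620 / 8 = 0.3275%
Sample σ = √[Σ(r − μ)² / 7] = √[4.6022 / 7] = √0.6575 = 0.8109%
VaR = −(μ − z·σ) = −(0.3275 − 1.282 × 0.8109) = −(-0.7121) = 0.7121%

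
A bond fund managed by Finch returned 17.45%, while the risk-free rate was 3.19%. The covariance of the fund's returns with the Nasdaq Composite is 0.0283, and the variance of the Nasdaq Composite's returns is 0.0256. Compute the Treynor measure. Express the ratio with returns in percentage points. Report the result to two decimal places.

12.90

β = Cov / Var = 0.0283 / 0.0256 = 1.1055
Treynor = (Rp − Rf) / β = (17.45% − 3.19%) / 1.1055 = 14.26 / 1.1055 = 12.8991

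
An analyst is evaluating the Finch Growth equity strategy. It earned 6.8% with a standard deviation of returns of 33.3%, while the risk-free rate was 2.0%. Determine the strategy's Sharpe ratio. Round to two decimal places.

Sharpe = (Rp − Rf) / σp = (6.8% − 2.0%) / 33.3% = 4.80% / 33.3% = 0.1441

0.14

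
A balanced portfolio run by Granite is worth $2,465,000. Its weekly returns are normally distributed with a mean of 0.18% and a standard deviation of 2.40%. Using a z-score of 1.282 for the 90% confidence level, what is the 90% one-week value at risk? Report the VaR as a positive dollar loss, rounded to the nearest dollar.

$71,406

Return at the 90% tail: μ − z·σ = 0.18% − 1.282 × 2.40% = 0.18 − 3.0768 = -2.8968%
VaR = −(-2.8968%) × $2,465,000 = 2.8968% × $2,465,000 = $71,406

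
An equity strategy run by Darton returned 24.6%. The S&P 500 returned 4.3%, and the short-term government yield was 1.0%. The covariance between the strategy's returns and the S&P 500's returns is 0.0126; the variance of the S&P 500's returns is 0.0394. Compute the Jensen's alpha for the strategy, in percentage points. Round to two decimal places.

22.54

β = Cov / Var = 0.0126 / 0.0394 = 0.3198
E[R] = Rf + β(Rm − Rf) = 1.0% + 0.3198 × (4.3% − 1.0%) = 2.0553%
α = Rp − E[R] = 24.6% − 2.0553% = 22.5447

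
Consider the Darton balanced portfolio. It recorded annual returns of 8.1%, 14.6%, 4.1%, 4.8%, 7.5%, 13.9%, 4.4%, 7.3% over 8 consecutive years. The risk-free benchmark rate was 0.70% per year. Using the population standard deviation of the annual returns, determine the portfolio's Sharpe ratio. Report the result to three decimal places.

Mean return μ = 64.70 / 8 = 8.0875%
Σ(r − μ)² = (8.1 − 8.0875)² + (14.6 − 8.0875)² + (4.1 − 8.0875)² + … = 117.4688
σ = √[117.4688 / 8] = 3.8319%
Sharpe = (μ − rf) / σ = (8.0875 − 0.7) / 3.8319 = 7.3875 / 3.8319 = 1.9279

1.928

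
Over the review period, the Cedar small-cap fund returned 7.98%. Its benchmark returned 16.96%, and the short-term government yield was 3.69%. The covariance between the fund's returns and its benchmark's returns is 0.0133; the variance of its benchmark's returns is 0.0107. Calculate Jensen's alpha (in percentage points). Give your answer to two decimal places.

β = Cov / Var = 0.0133 / 0.0107 = 1.2430
E[R] = Rf + β(Rm − Rf) = 3.69% + 1.2430 × (16.96% − 3.69%) = 20.1846%
α = Rp − E[R] = 7.98% − 20.1846% = -12.2046

-12.20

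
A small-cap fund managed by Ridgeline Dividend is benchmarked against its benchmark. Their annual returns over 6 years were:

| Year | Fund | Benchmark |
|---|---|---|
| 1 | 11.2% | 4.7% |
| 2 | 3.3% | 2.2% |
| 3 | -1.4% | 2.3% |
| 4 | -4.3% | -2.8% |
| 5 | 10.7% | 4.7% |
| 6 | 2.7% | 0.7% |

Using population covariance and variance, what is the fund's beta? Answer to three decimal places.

r̄p = 3.7000%,  r̄m = 1.9667%
Cov = Σ(rp − r̄p)(rm − r̄m) / 6 = 12.8733
Var(rm) = Σ(rm − r̄m)² / 6 = 6.5722
β = Cov / Var = 12.8733 / 6.5722 = 1.9588

1.959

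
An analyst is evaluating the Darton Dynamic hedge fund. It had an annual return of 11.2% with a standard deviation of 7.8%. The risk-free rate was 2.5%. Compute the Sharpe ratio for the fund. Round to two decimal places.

1.12

Sharpe = (Rp − Rf) / σp = (11.2% − 2.5%) / 7.8% = 8.70% / 7.8% = 1.1154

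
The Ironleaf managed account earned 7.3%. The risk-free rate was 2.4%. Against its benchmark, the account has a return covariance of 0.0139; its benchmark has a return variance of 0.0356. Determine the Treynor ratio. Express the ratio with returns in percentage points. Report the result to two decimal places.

12.55

β = Cov / Var = 0.0139 / 0.0356 = 0.3904
Treynor = (Rp − Rf) / β = (7.3% − 2.4%) / 0.3904 = 4.90 / 0.3904 = 12.5512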